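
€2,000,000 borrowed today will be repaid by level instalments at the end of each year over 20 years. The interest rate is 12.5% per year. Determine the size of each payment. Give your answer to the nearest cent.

€276,191.47

Level ordinary annuity; solve PV = PMT × [(1 − (1+r)^−n)/r] for PMT.
Periodic rate r = 0.125 per year.
With n = 20: PMT = 2,000,000 / ([(1 − (1+r)^−n)/r]) = €276,191.47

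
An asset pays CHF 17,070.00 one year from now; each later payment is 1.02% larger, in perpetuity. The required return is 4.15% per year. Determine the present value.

Periodic rate r = 0.0415 per year.
Growing perpetuity (Gordon): PV = PMT₁ / (r − g) = 17,070 / (r − 0.0102) = CHF 545,367.41.

CHF 545,367.41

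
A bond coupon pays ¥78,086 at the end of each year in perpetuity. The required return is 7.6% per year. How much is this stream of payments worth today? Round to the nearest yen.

¥1,027,447

Periodic rate r = 0.076 per year.
Level perpetuity: PV = PMT / r = 78,086 / (0.076) = ¥1,027,447.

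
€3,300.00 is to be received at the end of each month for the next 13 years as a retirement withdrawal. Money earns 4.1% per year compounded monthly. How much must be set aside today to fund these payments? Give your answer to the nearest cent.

€398,535.20

This is an ordinary annuity: 156 payments of €3,300.00 at the end of each month.
Periodic rate r = 0.041/12 per month; n is counted in months.
PV = PMT × [(1 − (1+r)^−n)/r] = 3,300 × [1 − (1+r)^−156] / r = €398,535.20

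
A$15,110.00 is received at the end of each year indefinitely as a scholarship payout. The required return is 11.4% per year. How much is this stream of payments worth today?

Periodic rate r = 0.114 per year.
Level perpetuity: PV = PMT / r = 15,110 / (0.114) = A$132,543.86.

A$132,543.86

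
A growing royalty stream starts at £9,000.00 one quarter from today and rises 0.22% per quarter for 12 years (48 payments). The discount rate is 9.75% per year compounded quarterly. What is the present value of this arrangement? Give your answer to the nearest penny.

Periodic rate r = 0.0975/4 per quarter; n is counted in quarters.
Growing ordinary annuity: PV = PMT₁ × [1 − ((1+g)/(1+r))^n] / (r − g) = 9,000 × [1 − ((1+0.0022)/(1+r))^48] / (r − 0.0022) = £263,904.61.

£263,904.61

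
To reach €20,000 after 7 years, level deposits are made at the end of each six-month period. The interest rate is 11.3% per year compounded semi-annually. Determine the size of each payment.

Level ordinary annuity; solve FV = PMT × [((1+r)^n − 1)/r] for PMT.
Periodic rate r = 0.113/2 per half-year; n is counted in half-years.
With n = 14: PMT = 20,000 / ([((1+r)^n − 1)/r]) = €975.31

€975.31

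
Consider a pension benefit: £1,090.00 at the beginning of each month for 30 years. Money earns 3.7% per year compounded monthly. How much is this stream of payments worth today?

£237,541.01

This is an annuity due: 360 payments of £1,090.00 at the beginning of each month.
Periodic rate r = 0.037/12 per month; n is counted in months.
PV = PMT × [(1 − (1+r)^−n)/r] × (1+r) = 1,090 × [1 − (1+r)^−360] / r × (1+r) = £237,541.01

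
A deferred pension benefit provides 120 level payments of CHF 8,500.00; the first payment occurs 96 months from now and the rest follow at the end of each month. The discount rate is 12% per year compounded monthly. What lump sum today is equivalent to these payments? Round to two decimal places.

CHF 230,210.14

Ordinary annuity of 120 payments, first payment at period 96.
Periodic rate r = 0.12/12 per month; n is counted in months.
The ordinary-annuity PV formula values the stream one period before the first payment (period 95); discount that back 95 periods:
PV₀ = 8,500 × [1 − (1+r)^−120] / r × (1+r)^−95 = CHF 230,210.14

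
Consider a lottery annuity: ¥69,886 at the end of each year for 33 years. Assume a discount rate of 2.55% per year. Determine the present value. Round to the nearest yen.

This is an ordinary annuity: 33 payments of ¥69,886 at the end of each year.
Periodic rate r = 0.0255 per year.
PV = PMT × [(1 − (1+r)^−n)/r] = 69,886 × [1 − (1+r)^−33] / r = ¥1,546,713

¥1,546,713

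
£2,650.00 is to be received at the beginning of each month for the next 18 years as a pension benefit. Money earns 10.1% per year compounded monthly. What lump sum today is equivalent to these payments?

This is an annuity due: 216 payments of £2,650.00 at the beginning of each month.
Periodic rate r = 0.101/12 per month; n is counted in months.
PV = PMT × [(1 − (1+r)^−n)/r] × (1+r) = 2,650 × [1 − (1+r)^−216] / r × (1+r) = £265,561.41

£265,561.41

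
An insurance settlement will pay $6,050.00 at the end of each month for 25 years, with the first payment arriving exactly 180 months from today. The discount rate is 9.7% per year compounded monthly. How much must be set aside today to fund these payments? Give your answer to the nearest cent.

$161,308.42

Ordinary annuity of 300 payments, first payment at period 180.
Periodic rate r = 0.097/12 per month; n is counted in months.
The ordinary-annuity PV formula values the stream one period before the first payment (period 179); discount that back 179 periods:
PV₀ = 6,050 × [1 − (1+r)^−300] / r × (1+r)^−179 = $161,308.42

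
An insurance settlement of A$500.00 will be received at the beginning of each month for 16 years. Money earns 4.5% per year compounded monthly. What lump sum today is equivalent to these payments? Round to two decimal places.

This is an annuity due: 192 payments of A$500.00 at the beginning of each month.
Periodic rate r = 0.045/12 per month; n is counted in months.
PV = PMT × [(1 − (1+r)^−n)/r] × (1+r) = 500 × [1 − (1+r)^−192] / r × (1+r) = A$68,601.87

A$68,601.87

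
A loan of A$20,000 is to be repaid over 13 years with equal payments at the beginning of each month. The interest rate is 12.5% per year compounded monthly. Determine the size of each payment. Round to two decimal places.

A$257.27

Level annuity due; solve PV = PMT × [(1 − (1+r)^−n)/r] × (1+r) for PMT.
Periodic rate r = 0.125/12 per month; n is counted in months.
With n = 156: PMT = 20,000 / ([(1 − (1+r)^−n)/r] × (1+r)) = A$257.27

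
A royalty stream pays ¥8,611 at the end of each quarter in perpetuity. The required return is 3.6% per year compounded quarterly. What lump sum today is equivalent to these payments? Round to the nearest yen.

Periodic rate r = 0.036/4 per quarter.
Level perpetuity: PV = PMT / r = 8,611 / (0.036/4) = ¥956,778.

¥956,778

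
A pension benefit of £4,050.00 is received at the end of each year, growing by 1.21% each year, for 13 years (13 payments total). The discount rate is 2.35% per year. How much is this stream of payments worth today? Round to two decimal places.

£48,139.92

Periodic rate r = 0.0235 per year.
Growing ordinary annuity: PV = PMT₁ × [1 − ((1+g)/(1+r))^n] / (r − g) = 4,050 × [1 − ((1+0.0121)/(1+r))^13] / (r − 0.0121) = £48,139.92.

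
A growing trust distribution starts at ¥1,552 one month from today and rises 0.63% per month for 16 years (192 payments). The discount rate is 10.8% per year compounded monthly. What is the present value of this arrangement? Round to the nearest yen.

¥231,179

Periodic rate r = 0.108/12 per month; n is counted in months.
Growing ordinary annuity: PV = PMT₁ × [1 − ((1+g)/(1+r))^n] / (r − g) = 1,552 × [1 − ((1+0.0063)/(1+r))^192] / (r − 0.0063) = ¥231,179.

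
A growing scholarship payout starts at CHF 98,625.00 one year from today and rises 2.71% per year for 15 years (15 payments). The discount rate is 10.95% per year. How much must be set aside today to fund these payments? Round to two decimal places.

Periodic rate r = 0.1095 per year.
Growing ordinary annuity: PV = PMT₁ × [1 − ((1+g)/(1+r))^n] / (r − g) = 98,625 × [1 − ((1+0.0271)/(1+r))^15] / (r − 0.0271) = CHF 820,772.59.

CHF 820,772.59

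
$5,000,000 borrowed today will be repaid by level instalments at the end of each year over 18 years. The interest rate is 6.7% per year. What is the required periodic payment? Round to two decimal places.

Level ordinary annuity; solve PV = PMT × [(1 − (1+r)^−n)/r] for PMT.
Periodic rate r = 0.067 per year.
With n = 18: PMT = 5,000,000 / ([(1 − (1+r)^−n)/r]) = $486,353.51

$486,353.51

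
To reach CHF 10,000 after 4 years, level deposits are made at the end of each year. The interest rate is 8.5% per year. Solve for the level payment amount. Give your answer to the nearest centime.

Level ordinary annuity; solve FV = PMT × [((1+r)^n − 1)/r] for PMT.
Periodic rate r = 0.085 per year.
With n = 4: PMT = 10,000 / ([((1+r)^n − 1)/r]) = CHF 2,202.88

CHF 2,202.88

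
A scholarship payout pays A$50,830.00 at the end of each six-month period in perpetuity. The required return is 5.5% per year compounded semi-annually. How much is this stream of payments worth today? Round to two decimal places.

Periodic rate r = 0.055/2 per half-year.
Level perpetuity: PV = PMT / r = 50,830 / (0.055/2) = A$1,848,363.64.

A$1,848,363.64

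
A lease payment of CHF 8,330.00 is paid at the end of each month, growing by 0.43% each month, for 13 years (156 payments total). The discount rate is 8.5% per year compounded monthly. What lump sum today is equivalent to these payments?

CHF 1,049,351.70

Periodic rate r = 0.085/12 per month; n is counted in months.
Growing ordinary annuity: PV = PMT₁ × [1 − ((1+g)/(1+r))^n] / (r − g) = 8,330 × [1 − ((1+0.0043)/(1+r))^156] / (r − 0.0043) = CHF 1,049,351.70.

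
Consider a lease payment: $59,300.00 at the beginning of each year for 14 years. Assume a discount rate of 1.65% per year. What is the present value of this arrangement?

$748,047.86

This is an annuity due: 14 payments of $59,300.00 at the beginning of each year.
Periodic rate r = 0.0165 per year.
PV = PMT × [(1 − (1+r)^−n)/r] × (1+r) = 59,300 × [1 − (1+r)^−14] / r × (1+r) = $748,047.86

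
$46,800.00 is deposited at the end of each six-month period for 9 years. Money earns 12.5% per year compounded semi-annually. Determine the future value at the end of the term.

This is an ordinary annuity: 18 deposits of $46,800.00 at the end of each six-month period.
Periodic rate r = 0.125/2 per half-year; n is counted in half-years.
FV = PMT × [((1+r)^n − 1)/r] = 46,800 × [(1+r)^18 − 1] / r = $1,481,106.91

$1,481,106.91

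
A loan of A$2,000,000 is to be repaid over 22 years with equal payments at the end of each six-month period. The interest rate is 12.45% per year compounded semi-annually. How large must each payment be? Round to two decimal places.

Level ordinary annuity; solve PV = PMT × [(1 − (1+r)^−n)/r] for PMT.
Periodic rate r = 0.1245/2 per half-year; n is counted in half-years.
With n = 44: PMT = 2,000,000 / ([(1 − (1+r)^−n)/r]) = A$133,892.47

A$133,892.47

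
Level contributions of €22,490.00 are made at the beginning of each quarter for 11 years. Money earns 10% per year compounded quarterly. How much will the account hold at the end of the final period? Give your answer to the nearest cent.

This is an annuity due: 44 deposits of €22,490.00 at the beginning of each quarter.
Periodic rate r = 0.1/4 per quarter; n is counted in quarters.
FV = PMT × [((1+r)^n − 1)/r] × (1+r) = 22,490 × [(1+r)^44 − 1] / r × (1+r) = €1,810,807.79

€1,810,807.79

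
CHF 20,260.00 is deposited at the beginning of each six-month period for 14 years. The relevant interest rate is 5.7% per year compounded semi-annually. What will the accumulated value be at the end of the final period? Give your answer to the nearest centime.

This is an annuity due: 28 deposits of CHF 20,260.00 at the beginning of each six-month period.
Periodic rate r = 0.057/2 per half-year; n is counted in half-years.
FV = PMT × [((1+r)^n − 1)/r] × (1+r) = 20,260 × [(1+r)^28 − 1] / r × (1+r) = CHF 874,765.28

CHF 874,765.28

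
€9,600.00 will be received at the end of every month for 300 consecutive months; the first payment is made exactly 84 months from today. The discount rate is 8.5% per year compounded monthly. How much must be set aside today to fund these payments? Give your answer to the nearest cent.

€663,626.83

Ordinary annuity of 300 payments, first payment at period 84.
Periodic rate r = 0.085/12 per month; n is counted in months.
The ordinary-annuity PV formula values the stream one period before the first payment (period 83); discount that back 83 periods:
PV₀ = 9,600 × [1 − (1+r)^−300] / r × (1+r)^−83 = €663,626.83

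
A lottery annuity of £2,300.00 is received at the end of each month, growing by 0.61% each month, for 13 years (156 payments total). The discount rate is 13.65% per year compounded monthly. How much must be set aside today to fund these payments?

£243,169.15

Periodic rate r = 0.1365/12 per month; n is counted in months.
Growing ordinary annuity: PV = PMT₁ × [1 − ((1+g)/(1+r))^n] / (r − g) = 2,300 × [1 − ((1+0.0061)/(1+r))^156] / (r − 0.0061) = £243,169.15.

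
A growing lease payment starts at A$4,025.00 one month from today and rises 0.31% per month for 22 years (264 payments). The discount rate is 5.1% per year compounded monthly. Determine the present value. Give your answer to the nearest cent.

Periodic rate r = 0.051/12 per month; n is counted in months.
Growing ordinary annuity: PV = PMT₁ × [1 − ((1+g)/(1+r))^n] / (r − g) = 4,025 × [1 − ((1+0.0031)/(1+r))^264] / (r − 0.0031) = A$913,580.26.

A$913,580.26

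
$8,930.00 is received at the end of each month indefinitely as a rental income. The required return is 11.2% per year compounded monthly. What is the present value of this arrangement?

$956,785.71

Periodic rate r = 0.112/12 per month.
Level perpetuity: PV = PMT / r = 8,930 / (0.112/12) = $956,785.71.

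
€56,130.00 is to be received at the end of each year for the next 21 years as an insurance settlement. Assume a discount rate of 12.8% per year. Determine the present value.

€403,561.86

This is an ordinary annuity: 21 payments of €56,130.00 at the end of each year.
Periodic rate r = 0.128 per year.
PV = PMT × [(1 − (1+r)^−n)/r] = 56,130 × [1 − (1+r)^−21] / r = €403,561.86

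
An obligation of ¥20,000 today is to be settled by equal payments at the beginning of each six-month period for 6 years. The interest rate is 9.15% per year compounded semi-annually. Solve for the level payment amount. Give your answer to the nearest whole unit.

¥2,106

Level annuity due; solve PV = PMT × [(1 − (1+r)^−n)/r] × (1+r) for PMT.
Periodic rate r = 0.0915/2 per half-year; n is counted in half-years.
With n = 12: PMT = 20,000 / ([(1 − (1+r)^−n)/r] × (1+r)) = ¥2,106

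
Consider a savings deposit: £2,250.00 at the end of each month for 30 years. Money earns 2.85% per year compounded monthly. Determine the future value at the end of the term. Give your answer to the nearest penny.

£1,277,992.40

This is an ordinary annuity: 360 deposits of £2,250.00 at the end of each month.
Periodic rate r = 0.0285/12 per month; n is counted in months.
FV = PMT × [((1+r)^n − 1)/r] = 2,250 × [(1+r)^360 − 1] / r = £1,277,992.40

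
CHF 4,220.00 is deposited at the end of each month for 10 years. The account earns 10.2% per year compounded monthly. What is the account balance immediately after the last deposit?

CHF 874,416.96

This is an ordinary annuity: 120 deposits of CHF 4,220.00 at the end of each month.
Periodic rate r = 0.102/12 per month; n is counted in months.
FV = PMT × [((1+r)^n − 1)/r] = 4,220 × [(1+r)^120 − 1] / r = CHF 874,416.96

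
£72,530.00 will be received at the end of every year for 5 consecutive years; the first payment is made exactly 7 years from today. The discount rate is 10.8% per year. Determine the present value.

Ordinary annuity of 5 payments, first payment at period 7.
Periodic rate r = 0.108 per year.
The ordinary-annuity PV formula values the stream one period before the first payment (period 6); discount that back 6 periods:
PV₀ = 72,530 × [1 − (1+r)^−5] / r × (1+r)^−6 = £145,608.70

£145,608.70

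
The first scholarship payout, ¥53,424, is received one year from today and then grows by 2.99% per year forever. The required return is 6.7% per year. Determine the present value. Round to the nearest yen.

Periodic rate r = 0.067 per year.
Growing perpetuity (Gordon): PV = PMT₁ / (r − g) = 53,424 / (r − 0.0299) = ¥1,440,000.

¥1,440,000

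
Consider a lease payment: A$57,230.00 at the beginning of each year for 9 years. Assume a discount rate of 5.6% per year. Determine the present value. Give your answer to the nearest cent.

A$418,311.60

This is an annuity due: 9 payments of A$57,230.00 at the beginning of each year.
Periodic rate r = 0.056 per year.
PV = PMT × [(1 − (1+r)^−n)/r] × (1+r) = 57,230 × [1 − (1+r)^−9] / r × (1+r) = A$418,311.60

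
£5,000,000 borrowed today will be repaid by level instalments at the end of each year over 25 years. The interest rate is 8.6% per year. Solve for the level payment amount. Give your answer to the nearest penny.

£492,628.81

Level ordinary annuity; solve PV = PMT × [(1 − (1+r)^−n)/r] for PMT.
Periodic rate r = 0.086 per year.
With n = 25: PMT = 5,000,000 / ([(1 − (1+r)^−n)/r]) = £492,628.81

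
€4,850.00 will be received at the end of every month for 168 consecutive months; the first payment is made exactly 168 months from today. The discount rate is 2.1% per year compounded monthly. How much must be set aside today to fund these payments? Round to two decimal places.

€526,786.24

Ordinary annuity of 168 payments, first payment at period 168.
Periodic rate r = 0.021/12 per month; n is counted in months.
The ordinary-annuity PV formula values the stream one period before the first payment (period 167); discount that back 167 periods:
PV₀ = 4,850 × [1 − (1+r)^−168] / r × (1+r)^−167 = €526,786.24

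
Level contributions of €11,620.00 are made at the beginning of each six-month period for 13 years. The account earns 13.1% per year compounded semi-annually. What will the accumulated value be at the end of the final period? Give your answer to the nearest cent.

This is an annuity due: 26 deposits of €11,620.00 at the beginning of each six-month period.
Periodic rate r = 0.131/2 per half-year; n is counted in half-years.
FV = PMT × [((1+r)^n − 1)/r] × (1+r) = 11,620 × [(1+r)^26 − 1] / r × (1+r) = €794,778.29

€794,778.29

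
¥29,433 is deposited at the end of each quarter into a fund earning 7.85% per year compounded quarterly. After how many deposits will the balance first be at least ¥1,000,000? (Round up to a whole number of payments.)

27 payments

Periodic rate r = 0.0785/4 per quarter; n is counted in quarters.
Ordinary annuity FV: 1,000,000 = 29,433 × [((1+r)^n − 1)/r].
(1+r)^n = 1 + 1,000,000 × r / 29,433, so n = ln(1 + 1,000,000·r/29,433) / ln(1+r) = 26.29.
Round up to a whole number of payments: n = 27.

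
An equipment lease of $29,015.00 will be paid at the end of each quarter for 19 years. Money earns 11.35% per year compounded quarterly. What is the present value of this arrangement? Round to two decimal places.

$900,607.84

This is an ordinary annuity: 76 payments of $29,015.00 at the end of each quarter.
Periodic rate r = 0.1135/4 per quarter; n is counted in quarters.
PV = PMT × [(1 − (1+r)^−n)/r] = 29,015 × [1 − (1+r)^−76] / r = $900,607.84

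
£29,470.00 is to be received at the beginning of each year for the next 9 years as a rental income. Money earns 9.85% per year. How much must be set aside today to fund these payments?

£187,552.49

This is an annuity due: 9 payments of £29,470.00 at the beginning of each year.
Periodic rate r = 0.0985 per year.
PV = PMT × [(1 − (1+r)^−n)/r] × (1+r) = 29,470 × [1 − (1+r)^−9] / r × (1+r) = £187,552.49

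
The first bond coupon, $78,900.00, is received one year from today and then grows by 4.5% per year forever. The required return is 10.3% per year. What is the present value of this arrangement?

$1,360,344.83

Periodic rate r = 0.103 per year.
Growing perpetuity (Gordon): PV = PMT₁ / (r − g) = 78,900 / (r − 0.045) = $1,360,344.83.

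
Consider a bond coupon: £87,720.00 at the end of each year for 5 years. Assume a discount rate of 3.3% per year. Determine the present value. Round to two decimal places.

£398,313.80

This is an ordinary annuity: 5 payments of £87,720.00 at the end of each year.
Periodic rate r = 0.033 per year.
PV = PMT × [(1 − (1+r)^−n)/r] = 87,720 × [1 − (1+r)^−5] / r = £398,313.80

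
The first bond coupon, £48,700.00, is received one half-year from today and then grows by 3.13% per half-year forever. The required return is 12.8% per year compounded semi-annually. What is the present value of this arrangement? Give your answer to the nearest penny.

£1,489,296.64

Periodic rate r = 0.128/2 per half-year.
Growing perpetuity (Gordon): PV = PMT₁ / (r − g) = 48,700 / (r − 0.0313) = £1,489,296.64.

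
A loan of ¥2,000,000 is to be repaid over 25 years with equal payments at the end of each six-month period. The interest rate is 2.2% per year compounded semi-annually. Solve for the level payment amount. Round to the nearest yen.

¥52,217

Level ordinary annuity; solve PV = PMT × [(1 − (1+r)^−n)/r] for PMT.
Periodic rate r = 0.022/2 per half-year; n is counted in half-years.
With n = 50: PMT = 2,000,000 / ([(1 − (1+r)^−n)/r]) = ¥52,217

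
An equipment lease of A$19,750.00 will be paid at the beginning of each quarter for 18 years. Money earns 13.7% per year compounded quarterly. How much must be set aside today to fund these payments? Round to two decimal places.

A$543,609.35

This is an annuity due: 72 payments of A$19,750.00 at the beginning of each quarter.
Periodic rate r = 0.137/4 per quarter; n is counted in quarters.
PV = PMT × [(1 − (1+r)^−n)/r] × (1+r) = 19,750 × [1 − (1+r)^−72] / r × (1+r) = A$543,609.35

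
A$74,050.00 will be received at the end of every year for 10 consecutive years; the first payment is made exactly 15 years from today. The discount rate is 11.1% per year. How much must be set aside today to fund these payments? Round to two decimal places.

Ordinary annuity of 10 payments, first payment at period 15.
Periodic rate r = 0.111 per year.
The ordinary-annuity PV formula values the stream one period before the first payment (period 14); discount that back 14 periods:
PV₀ = 74,050 × [1 − (1+r)^−10] / r × (1+r)^−14 = A$99,487.39

A$99,487.39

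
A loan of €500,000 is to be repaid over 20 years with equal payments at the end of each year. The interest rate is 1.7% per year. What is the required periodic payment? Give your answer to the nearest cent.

Level ordinary annuity; solve PV = PMT × [(1 − (1+r)^−n)/r] for PMT.
Periodic rate r = 0.017 per year.
With n = 20: PMT = 500,000 / ([(1 − (1+r)^−n)/r]) = €29,700.26

€29,700.26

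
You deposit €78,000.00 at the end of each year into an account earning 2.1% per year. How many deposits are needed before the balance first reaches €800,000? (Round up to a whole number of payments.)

10 payments

Periodic rate r = 0.021 per year.
Ordinary annuity FV: 800,000 = 78,000 × [((1+r)^n − 1)/r].
(1+r)^n = 1 + 800,000 × r / 78,000, so n = ln(1 + 800,000·r/78,000) / ln(1+r) = 9.39.
Round up to a whole number of payments: n = 10.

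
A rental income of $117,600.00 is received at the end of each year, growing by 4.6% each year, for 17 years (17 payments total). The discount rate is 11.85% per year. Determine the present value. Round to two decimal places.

$1,102,915.03

Periodic rate r = 0.1185 per year.
Growing ordinary annuity: PV = PMT₁ × [1 − ((1+g)/(1+r))^n] / (r − g) = 117,600 × [1 − ((1+0.046)/(1+r))^17] / (r − 0.046) = $1,102,915.03.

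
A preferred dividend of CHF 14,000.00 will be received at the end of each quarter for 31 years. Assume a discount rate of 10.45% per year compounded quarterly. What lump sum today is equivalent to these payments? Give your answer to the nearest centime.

This is an ordinary annuity: 124 payments of CHF 14,000.00 at the end of each quarter.
Periodic rate r = 0.1045/4 per quarter; n is counted in quarters.
PV = PMT × [(1 − (1+r)^−n)/r] = 14,000 × [1 − (1+r)^−124] / r = CHF 513,995.54

CHF 513,995.54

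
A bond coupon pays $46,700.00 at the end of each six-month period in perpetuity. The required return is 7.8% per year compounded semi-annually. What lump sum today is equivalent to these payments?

$1,197,435.90

Periodic rate r = 0.078/2 per half-year.
Level perpetuity: PV = PMT / r = 46,700 / (0.078/2) = $1,197,435.90.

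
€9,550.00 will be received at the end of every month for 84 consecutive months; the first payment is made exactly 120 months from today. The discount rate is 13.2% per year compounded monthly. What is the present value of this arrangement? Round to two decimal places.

€141,952.84

Ordinary annuity of 84 payments, first payment at period 120.
Periodic rate r = 0.132/12 per month; n is counted in months.
The ordinary-annuity PV formula values the stream one period before the first payment (period 119); discount that back 119 periods:
PV₀ = 9,550 × [1 − (1+r)^−84] / r × (1+r)^−119 = €141,952.84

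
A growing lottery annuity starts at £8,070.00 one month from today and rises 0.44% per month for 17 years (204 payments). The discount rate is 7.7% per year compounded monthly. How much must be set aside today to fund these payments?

£1,343,795.30

Periodic rate r = 0.077/12 per month; n is counted in months.
Growing ordinary annuity: PV = PMT₁ × [1 − ((1+g)/(1+r))^n] / (r − g) = 8,070 × [1 − ((1+0.0044)/(1+r))^204] / (r − 0.0044) = £1,343,795.30.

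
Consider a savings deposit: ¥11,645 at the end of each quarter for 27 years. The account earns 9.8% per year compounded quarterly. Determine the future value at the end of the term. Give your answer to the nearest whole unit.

¥6,015,003

This is an ordinary annuity: 108 deposits of ¥11,645 at the end of each quarter.
Periodic rate r = 0.098/4 per quarter; n is counted in quarters.
FV = PMT × [((1+r)^n − 1)/r] = 11,645 × [(1+r)^108 − 1] / r = ¥6,015,003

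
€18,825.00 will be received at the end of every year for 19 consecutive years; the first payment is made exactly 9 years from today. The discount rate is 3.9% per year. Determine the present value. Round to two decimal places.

Ordinary annuity of 19 payments, first payment at period 9.
Periodic rate r = 0.039 per year.
The ordinary-annuity PV formula values the stream one period before the first payment (period 8); discount that back 8 periods:
PV₀ = 18,825 × [1 − (1+r)^−19] / r × (1+r)^−8 = €183,612.53

€183,612.53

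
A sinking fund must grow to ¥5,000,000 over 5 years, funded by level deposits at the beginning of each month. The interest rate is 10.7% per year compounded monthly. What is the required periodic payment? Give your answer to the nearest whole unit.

¥62,822

Level annuity due; solve FV = PMT × [((1+r)^n − 1)/r] × (1+r) for PMT.
Periodic rate r = 0.107/12 per month; n is counted in months.
With n = 60: PMT = 5,000,000 / ([((1+r)^n − 1)/r] × (1+r)) = ¥62,822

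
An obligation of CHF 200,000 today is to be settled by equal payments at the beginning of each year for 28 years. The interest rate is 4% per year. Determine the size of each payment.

CHF 11,540.96

Level annuity due; solve PV = PMT × [(1 − (1+r)^−n)/r] × (1+r) for PMT.
Periodic rate r = 0.04 per year.
With n = 28: PMT = 200,000 / ([(1 − (1+r)^−n)/r] × (1+r)) = CHF 11,540.96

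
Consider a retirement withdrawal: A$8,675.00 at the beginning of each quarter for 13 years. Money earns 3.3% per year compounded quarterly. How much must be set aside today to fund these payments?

This is an annuity due: 52 payments of A$8,675.00 at the beginning of each quarter.
Periodic rate r = 0.033/4 per quarter; n is counted in quarters.
PV = PMT × [(1 − (1+r)^−n)/r] × (1+r) = 8,675 × [1 − (1+r)^−52] / r × (1+r) = A$368,620.75

A$368,620.75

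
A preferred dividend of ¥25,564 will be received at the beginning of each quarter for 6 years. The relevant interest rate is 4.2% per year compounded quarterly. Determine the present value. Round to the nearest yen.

¥545,515

This is an annuity due: 24 payments of ¥25,564 at the beginning of each quarter.
Periodic rate r = 0.042/4 per quarter; n is counted in quarters.
PV = PMT × [(1 − (1+r)^−n)/r] × (1+r) = 25,564 × [1 − (1+r)^−24] / r × (1+r) = ¥545,515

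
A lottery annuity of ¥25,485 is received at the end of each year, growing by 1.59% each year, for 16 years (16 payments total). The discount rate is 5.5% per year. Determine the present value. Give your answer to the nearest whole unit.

Periodic rate r = 0.055 per year.
Growing ordinary annuity: PV = PMT₁ × [1 − ((1+g)/(1+r))^n] / (r − g) = 25,485 × [1 − ((1+0.0159)/(1+r))^16] / (r − 0.0159) = ¥295,599.

¥295,599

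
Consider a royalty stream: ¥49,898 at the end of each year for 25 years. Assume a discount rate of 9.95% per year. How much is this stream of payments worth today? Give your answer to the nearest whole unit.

¥454,673

This is an ordinary annuity: 25 payments of ¥49,898 at the end of each year.
Periodic rate r = 0.0995 per year.
PV = PMT × [(1 − (1+r)^−n)/r] = 49,898 × [1 − (1+r)^−25] / r = ¥454,673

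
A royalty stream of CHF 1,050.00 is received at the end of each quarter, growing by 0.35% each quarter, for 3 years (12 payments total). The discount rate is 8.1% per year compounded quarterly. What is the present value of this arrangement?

CHF 11,293.59

Periodic rate r = 0.081/4 per quarter; n is counted in quarters.
Growing ordinary annuity: PV = PMT₁ × [1 − ((1+g)/(1+r))^n] / (r − g) = 1,050 × [1 − ((1+0.0035)/(1+r))^12] / (r − 0.0035) = CHF 11,293.59.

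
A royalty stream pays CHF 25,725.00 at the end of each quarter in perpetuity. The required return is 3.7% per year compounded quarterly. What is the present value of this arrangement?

Periodic rate r = 0.037/4 per quarter.
Level perpetuity: PV = PMT / r = 25,725 / (0.037/4) = CHF 2,781,081.08.

CHF 2,781,081.08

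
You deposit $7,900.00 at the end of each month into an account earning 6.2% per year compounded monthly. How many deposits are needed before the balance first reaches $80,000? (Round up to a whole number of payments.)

Periodic rate r = 0.062/12 per month; n is counted in months.
Ordinary annuity FV: 80,000 = 7,900 × [((1+r)^n − 1)/r].
(1+r)^n = 1 + 80,000 × r / 7,900, so n = ln(1 + 80,000·r/7,900) / ln(1+r) = 9.90.
Round up to a whole number of payments: n = 10.

10 payments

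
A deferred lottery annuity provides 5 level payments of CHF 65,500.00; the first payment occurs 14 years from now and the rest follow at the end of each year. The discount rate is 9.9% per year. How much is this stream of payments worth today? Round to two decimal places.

Ordinary annuity of 5 payments, first payment at period 14.
Periodic rate r = 0.099 per year.
The ordinary-annuity PV formula values the stream one period before the first payment (period 13); discount that back 13 periods:
PV₀ = 65,500 × [1 − (1+r)^−5] / r × (1+r)^−13 = CHF 72,964.40

CHF 72,964.40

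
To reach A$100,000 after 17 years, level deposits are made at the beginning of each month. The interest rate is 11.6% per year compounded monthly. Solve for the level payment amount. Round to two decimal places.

Level annuity due; solve FV = PMT × [((1+r)^n − 1)/r] × (1+r) for PMT.
Periodic rate r = 0.116/12 per month; n is counted in months.
With n = 204: PMT = 100,000 / ([((1+r)^n − 1)/r] × (1+r)) = A$156.51

A$156.51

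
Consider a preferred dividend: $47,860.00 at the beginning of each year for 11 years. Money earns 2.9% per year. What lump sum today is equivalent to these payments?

This is an annuity due: 11 payments of $47,860.00 at the beginning of each year.
Periodic rate r = 0.029 per year.
PV = PMT × [(1 − (1+r)^−n)/r] × (1+r) = 47,860 × [1 − (1+r)^−11] / r × (1+r) = $458,206.93

$458,206.93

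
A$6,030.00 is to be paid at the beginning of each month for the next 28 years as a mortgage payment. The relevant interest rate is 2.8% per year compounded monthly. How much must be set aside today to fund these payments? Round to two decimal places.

A$1,406,559.03

This is an annuity due: 336 payments of A$6,030.00 at the beginning of each month.
Periodic rate r = 0.028/12 per month; n is counted in months.
PV = PMT × [(1 − (1+r)^−n)/r] × (1+r) = 6,030 × [1 − (1+r)^−336] / r × (1+r) = A$1,406,559.03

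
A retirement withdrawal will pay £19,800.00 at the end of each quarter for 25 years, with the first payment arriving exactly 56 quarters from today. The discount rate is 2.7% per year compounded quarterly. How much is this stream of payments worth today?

Ordinary annuity of 100 payments, first payment at period 56.
Periodic rate r = 0.027/4 per quarter; n is counted in quarters.
The ordinary-annuity PV formula values the stream one period before the first payment (period 55); discount that back 55 periods:
PV₀ = 19,800 × [1 − (1+r)^−100] / r × (1+r)^−55 = £992,179.77

£992,179.77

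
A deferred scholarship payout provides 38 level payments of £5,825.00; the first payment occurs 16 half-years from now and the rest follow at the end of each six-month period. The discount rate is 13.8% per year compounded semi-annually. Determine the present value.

£28,571.70

Ordinary annuity of 38 payments, first payment at period 16.
Periodic rate r = 0.138/2 per half-year; n is counted in half-years.
The ordinary-annuity PV formula values the stream one period before the first payment (period 15); discount that back 15 periods:
PV₀ = 5,825 × [1 − (1+r)^−38] / r × (1+r)^−15 = £28,571.70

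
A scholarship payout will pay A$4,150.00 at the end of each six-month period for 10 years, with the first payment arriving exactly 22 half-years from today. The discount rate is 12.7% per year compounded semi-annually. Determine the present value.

Ordinary annuity of 20 payments, first payment at period 22.
Periodic rate r = 0.127/2 per half-year; n is counted in half-years.
The ordinary-annuity PV formula values the stream one period before the first payment (period 21); discount that back 21 periods:
PV₀ = 4,150 × [1 − (1+r)^−20] / r × (1+r)^−21 = A$12,702.08

A$12,702.08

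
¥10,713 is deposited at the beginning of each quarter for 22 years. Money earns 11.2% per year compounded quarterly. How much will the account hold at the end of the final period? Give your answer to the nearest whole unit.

This is an annuity due: 88 deposits of ¥10,713 at the beginning of each quarter.
Periodic rate r = 0.112/4 per quarter; n is counted in quarters.
FV = PMT × [((1+r)^n − 1)/r] × (1+r) = 10,713 × [(1+r)^88 − 1] / r × (1+r) = ¥4,074,959

¥4,074,959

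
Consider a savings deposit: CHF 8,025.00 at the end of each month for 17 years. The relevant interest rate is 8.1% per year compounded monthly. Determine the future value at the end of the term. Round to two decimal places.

CHF 3,500,923.58

This is an ordinary annuity: 204 deposits of CHF 8,025.00 at the end of each month.
Periodic rate r = 0.081/12 per month; n is counted in months.
FV = PMT × [((1+r)^n − 1)/r] = 8,025 × [(1+r)^204 − 1] / r = CHF 3,500,923.58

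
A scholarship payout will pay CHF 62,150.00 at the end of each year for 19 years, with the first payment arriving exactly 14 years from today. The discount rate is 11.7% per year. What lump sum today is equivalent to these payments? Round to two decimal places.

Ordinary annuity of 19 payments, first payment at period 14.
Periodic rate r = 0.117 per year.
The ordinary-annuity PV formula values the stream one period before the first payment (period 13); discount that back 13 periods:
PV₀ = 62,150 × [1 − (1+r)^−19] / r × (1+r)^−13 = CHF 110,654.97

CHF 110,654.97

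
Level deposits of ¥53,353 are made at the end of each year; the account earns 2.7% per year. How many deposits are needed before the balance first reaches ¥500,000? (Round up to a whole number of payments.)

Periodic rate r = 0.027 per year.
Ordinary annuity FV: 500,000 = 53,353 × [((1+r)^n − 1)/r].
(1+r)^n = 1 + 500,000 × r / 53,353, so n = ln(1 + 500,000·r/53,353) / ln(1+r) = 8.47.
Round up to a whole number of payments: n = 9.

9 payments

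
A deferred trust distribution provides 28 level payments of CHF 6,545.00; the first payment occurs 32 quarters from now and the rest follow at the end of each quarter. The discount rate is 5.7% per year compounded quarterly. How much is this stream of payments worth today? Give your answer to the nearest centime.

CHF 96,895.24

Ordinary annuity of 28 payments, first payment at period 32.
Periodic rate r = 0.057/4 per quarter; n is counted in quarters.
The ordinary-annuity PV formula values the stream one period before the first payment (period 31); discount that back 31 periods:
PV₀ = 6,545 × [1 − (1+r)^−28] / r × (1+r)^−31 = CHF 96,895.24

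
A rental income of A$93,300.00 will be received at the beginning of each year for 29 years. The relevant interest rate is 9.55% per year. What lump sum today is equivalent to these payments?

This is an annuity due: 29 payments of A$93,300.00 at the beginning of each year.
Periodic rate r = 0.0955 per year.
PV = PMT × [(1 − (1+r)^−n)/r] × (1+r) = 93,300 × [1 − (1+r)^−29] / r × (1+r) = A$994,277.70

A$994,277.70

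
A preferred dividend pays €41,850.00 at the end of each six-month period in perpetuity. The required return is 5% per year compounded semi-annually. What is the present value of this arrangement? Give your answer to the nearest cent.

€1,674,000.00

Periodic rate r = 0.05/2 per half-year.
Level perpetuity: PV = PMT / r = 41,850 / (0.05/2) = €1,674,000.00.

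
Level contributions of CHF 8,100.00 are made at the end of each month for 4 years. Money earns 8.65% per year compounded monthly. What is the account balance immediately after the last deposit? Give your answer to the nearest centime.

CHF 462,570.37

This is an ordinary annuity: 48 deposits of CHF 8,100.00 at the end of each month.
Periodic rate r = 0.0865/12 per month; n is counted in months.
FV = PMT × [((1+r)^n − 1)/r] = 8,100 × [(1+r)^48 − 1] / r = CHF 462,570.37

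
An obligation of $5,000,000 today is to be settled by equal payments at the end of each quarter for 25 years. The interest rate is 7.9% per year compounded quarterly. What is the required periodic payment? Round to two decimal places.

$115,020.63

Level ordinary annuity; solve PV = PMT × [(1 − (1+r)^−n)/r] for PMT.
Periodic rate r = 0.079/4 per quarter; n is counted in quarters.
With n = 100: PMT = 5,000,000 / ([(1 − (1+r)^−n)/r]) = $115,020.63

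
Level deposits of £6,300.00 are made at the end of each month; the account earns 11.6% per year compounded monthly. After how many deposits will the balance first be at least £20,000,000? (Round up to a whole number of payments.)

360 payments

Periodic rate r = 0.116/12 per month; n is counted in months.
Ordinary annuity FV: 20,000,000 = 6,300 × [((1+r)^n − 1)/r].
(1+r)^n = 1 + 20,000,000 × r / 6,300, so n = ln(1 + 20,000,000·r/6,300) / ln(1+r) = 359.24.
Round up to a whole number of payments: n = 360.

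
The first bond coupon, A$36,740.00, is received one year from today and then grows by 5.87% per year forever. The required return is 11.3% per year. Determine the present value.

A$676,611.42

Periodic rate r = 0.113 per year.
Growing perpetuity (Gordon): PV = PMT₁ / (r − g) = 36,740 / (r − 0.0587) = A$676,611.42.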